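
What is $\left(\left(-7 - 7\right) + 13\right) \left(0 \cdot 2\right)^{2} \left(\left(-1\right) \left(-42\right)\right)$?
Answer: $0$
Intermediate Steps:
$\left(\left(-7 - 7\right) + 13\right) \left(0 \cdot 2\right)^{2} \left(\left(-1\right) \left(-42\right)\right) = \left(-14 + 13\right) 0^{2} \cdot 42 = \left(-1\right) 0 \cdot 42 = 0 \cdot 42 = 0$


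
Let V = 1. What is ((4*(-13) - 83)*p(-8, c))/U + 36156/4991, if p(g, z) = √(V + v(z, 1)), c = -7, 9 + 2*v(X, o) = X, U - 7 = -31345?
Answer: 1572/217 + 15*I*√7/3482 ≈ 7.2442 + 0.011398*I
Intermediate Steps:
U = -31338 (U = 7 - 31345 = -31338)
v(X, o) = -9/2 + X/2
p(g, z) = √(-7/2 + z/2) (p(g, z) = √(1 + (-9/2 + z/2)) = √(-7/2 + z/2))
((4*(-13) - 83)*p(-8, c))/U + 36156/4991 = ((4*(-13) - 83)*(√(-14 + 2*(-7))/2))/(-31338) + 36156/4991 = ((-52 - 83)*(√(-14 - 14)/2))*(-1/31338) + 36156*(1/4991) = -135*√(-28)/2*(-1/31338) + 1572/217 = -135*2*I*√7/2*(-1/31338) + 1572/217 = -135*I*√7*(-1/31338) + 1572/217 = 15*I*√7/3482 + 1572/217 = 1572/217 + 15*I*√7/3482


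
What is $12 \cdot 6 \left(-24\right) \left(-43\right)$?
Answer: $74304$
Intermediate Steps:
$12 \cdot 6 \left(-24\right) \left(-43\right) = 72 \left(-24\right) \left(-43\right) = \left(-1728\right) \left(-43\right) = 74304$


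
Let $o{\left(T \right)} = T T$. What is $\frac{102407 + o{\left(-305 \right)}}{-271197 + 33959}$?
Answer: $- \frac{97716}{118619} \approx -0.82378$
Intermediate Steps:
$o{\left(T \right)} = T^{2}$
$\frac{102407 + o{\left(-305 \right)}}{-271197 + 33959} = \frac{102407 + \left(-305\right)^{2}}{-271197 + 33959} = \frac{102407 + 93025}{-237238} = 195432 \left(- \frac{1}{237238}\right) = - \frac{97716}{118619}$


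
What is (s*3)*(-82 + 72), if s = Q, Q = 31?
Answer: -930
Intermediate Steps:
s = 31
(s*3)*(-82 + 72) = (31*3)*(-82 + 72) = 93*(-10) = -930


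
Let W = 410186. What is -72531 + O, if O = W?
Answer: 337655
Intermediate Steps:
O = 410186
-72531 + O = -72531 + 410186 = 337655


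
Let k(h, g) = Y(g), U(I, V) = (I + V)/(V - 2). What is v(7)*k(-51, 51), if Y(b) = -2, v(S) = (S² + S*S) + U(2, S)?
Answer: -998/5 ≈ -199.60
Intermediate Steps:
U(I, V) = (I + V)/(-2 + V)
v(S) = 2*S² + (2 + S)/(-2 + S) (v(S) = (S² + S*S) + (2 + S)/(-2 + S) = (S² + S²) + (2 + S)/(-2 + S) = 2*S² + (2 + S)/(-2 + S))
k(h, g) = -2
v(7)*k(-51, 51) = ((2 + 7 + 2*7²*(-2 + 7))/(-2 + 7))*(-2) = ((2 + 7 + 2*49*5)/5)*(-2) = ((2 + 7 + 490)/5)*(-2) = ((⅕)*499)*(-2) = (499/5)*(-2) = -998/5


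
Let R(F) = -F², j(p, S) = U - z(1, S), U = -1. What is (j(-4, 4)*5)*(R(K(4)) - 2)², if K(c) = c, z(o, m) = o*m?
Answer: -8100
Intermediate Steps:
z(o, m) = m*o
j(p, S) = -1 - S
(j(-4, 4)*5)*(R(K(4)) - 2)² = ((-1 - 1*4)*5)*(-1*4² - 2)² = ((-1 - 4)*5)*(-1*16 - 2)² = (-5*5)*(-16 - 2)² = -25*(-18)² = -25*324 = -8100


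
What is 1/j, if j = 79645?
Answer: 1/79645 ≈ 1.2556e-5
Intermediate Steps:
1/j = 1/79645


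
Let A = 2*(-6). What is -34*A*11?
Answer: 4488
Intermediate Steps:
A = -12
-34*A*11 = -34*(-12)*11 = 408*11 = 4488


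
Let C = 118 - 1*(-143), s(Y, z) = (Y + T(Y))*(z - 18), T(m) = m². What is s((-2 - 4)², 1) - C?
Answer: -22905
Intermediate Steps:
s(Y, z) = (-18 + z)*(Y + Y²) (s(Y, z) = (Y + Y²)*(z - 18) = (Y + Y²)*(-18 + z) = (-18 + z)*(Y + Y²))
C = 261 (C = 118 + 143 = 261)
s((-2 - 4)², 1) - C = (-2 - 4)²*(-18 + 1 - 18*(-2 - 4)² + (-2 - 4)²*1) - 1*261 = (-6)²*(-18 + 1 - 18*(-6)² + (-6)²*1) - 261 = 36*(-18 + 1 - 18*36 + 36*1) - 261 = 36*(-18 + 1 - 648 + 36) - 261 = 36*(-629) - 261 = -22644 - 261 = -22905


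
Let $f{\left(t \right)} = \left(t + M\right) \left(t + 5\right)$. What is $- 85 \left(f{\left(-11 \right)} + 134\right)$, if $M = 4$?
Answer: $-14960$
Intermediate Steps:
$f{\left(t \right)} = \left(4 + t\right) \left(5 + t\right)$ ($f{\left(t \right)} = \left(t + 4\right) \left(t + 5\right) = \left(4 + t\right) \left(5 + t\right)$)
$- 85 \left(f{\left(-11 \right)} + 134\right) = - 85 \left(\left(20 + \left(-11\right)^{2} + 9 \left(-11\right)\right) + 134\right) = - 85 \left(\left(20 + 121 - 99\right) + 134\right) = - 85 \left(42 + 134\right) = \left(-85\right) 176 = -14960$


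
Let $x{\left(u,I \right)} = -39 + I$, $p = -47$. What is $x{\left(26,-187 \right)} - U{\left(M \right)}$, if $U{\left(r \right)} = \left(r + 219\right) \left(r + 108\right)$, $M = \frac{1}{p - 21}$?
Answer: $- \frac{110389637}{4624} \approx -23873.0$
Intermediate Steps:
$M = - \frac{1}{68}$ ($M = \frac{1}{-47 - 21} = \frac{1}{-68} = - \frac{1}{68} \approx -0.014706$)
$U{\left(r \right)} = \left(108 + r\right) \left(219 + r\right)$ ($U{\left(r \right)} = \left(219 + r\right) \left(108 + r\right) = \left(108 + r\right) \left(219 + r\right)$)
$x{\left(26,-187 \right)} - U{\left(M \right)} = \left(-39 - 187\right) - \left(23652 + \left(- \frac{1}{68}\right)^{2} + 327 \left(- \frac{1}{68}\right)\right) = -226 - \left(23652 + \frac{1}{4624} - \frac{327}{68}\right) = -226 - \frac{109344613}{4624} = - \frac{110389637}{4624}$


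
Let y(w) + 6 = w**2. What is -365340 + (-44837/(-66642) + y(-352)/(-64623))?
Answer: -174820086991945/478511774 ≈ -3.6534e+5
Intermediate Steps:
y(w) = -6 + w**2
-365340 + (-44837/(-66642) + y(-352)/(-64623)) = -365340 + (-44837/(-66642) + (-6 + (-352)**2)/(-64623)) = -365340 + (-44837*(-1/66642) + (-6 + 123904)*(-1/64623)) = -365340 + (44837/66642 + 123898*(-1/64623)) = -365340 + (44837/66642 - 123898/64623) = -365340 - 595478785/478511774 = -174820086991945/478511774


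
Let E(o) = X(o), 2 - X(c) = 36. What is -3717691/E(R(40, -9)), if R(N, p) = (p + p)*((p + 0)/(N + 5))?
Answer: 3717691/34 ≈ 1.0934e+5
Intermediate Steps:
R(N, p) = 2*p²/(5 + N) (R(N, p) = (2*p)*(p/(5 + N)) = 2*p²/(5 + N))
X(c) = -34 (X(c) = 2 - 1*36 = 2 - 36 = -34)
E(o) = -34
-3717691/E(R(40, -9)) = -3717691/(-34) = -3717691*(-1/34) = 3717691/34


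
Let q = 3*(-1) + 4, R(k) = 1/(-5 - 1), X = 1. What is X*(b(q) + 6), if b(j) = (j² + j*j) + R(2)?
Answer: 47/6 ≈ 7.8333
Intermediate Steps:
R(k) = -⅙ (R(k) = 1/(-6) = -⅙)
q = 1 (q = -3 + 4 = 1)
b(j) = -⅙ + 2*j² (b(j) = (j² + j*j) - ⅙ = (j² + j²) - ⅙ = 2*j² - ⅙ = -⅙ + 2*j²)
X*(b(q) + 6) = 1*((-⅙ + 2*1²) + 6) = 1*((-⅙ + 2*1) + 6) = 1*((-⅙ + 2) + 6) = 1*(11/6 + 6) = 1*(47/6) = 47/6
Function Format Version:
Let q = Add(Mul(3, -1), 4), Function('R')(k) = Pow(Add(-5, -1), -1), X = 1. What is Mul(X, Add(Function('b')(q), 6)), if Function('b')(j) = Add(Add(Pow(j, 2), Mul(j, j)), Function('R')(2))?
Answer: Rational(47, 6) ≈ 7.8333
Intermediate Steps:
Function('R')(k) = Rational(-1, 6) (Function('R')(k) = Pow(-6, -1) = Rational(-1, 6))
q = 1 (q = Add(-3, 4) = 1)
Function('b')(j) = Add(Rational(-1, 6), Mul(2, Pow(j, 2))) (Function('b')(j) = Add(Add(Pow(j, 2), Mul(j, j)), Rational(-1, 6)) = Add(Add(Pow(j, 2), Pow(j, 2)), Rational(-1, 6)) = Add(Mul(2, Pow(j, 2)), Rational(-1, 6)) = Add(Rational(-1, 6), Mul(2, Pow(j, 2))))
Mul(X, Add(Function('b')(q), 6)) = Mul(1, Add(Add(Rational(-1, 6), Mul(2, Pow(1, 2))), 6)) = Mul(1, Add(Add(Rational(-1, 6), Mul(2, 1)), 6)) = Mul(1, Add(Add(Rational(-1, 6), 2), 6)) = Mul(1, Add(Rational(11, 6), 6)) = Mul(1, Rational(47, 6)) = Rational(47, 6)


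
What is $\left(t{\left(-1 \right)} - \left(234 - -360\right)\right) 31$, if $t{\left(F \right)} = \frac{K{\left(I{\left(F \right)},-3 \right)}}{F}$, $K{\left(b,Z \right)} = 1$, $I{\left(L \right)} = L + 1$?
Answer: $-18445$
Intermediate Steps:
$I{\left(L \right)} = 1 + L$
$t{\left(F \right)} = \frac{1}{F}$ ($t{\left(F \right)} = 1 \frac{1}{F} = \frac{1}{F}$)
$\left(t{\left(-1 \right)} - \left(234 - -360\right)\right) 31 = \left(\frac{1}{-1} - \left(234 - -360\right)\right) 31 = \left(-1 - \left(234 + 360\right)\right) 31 = \left(-1 - 594\right) 31 = \left(-595\right) 31 = -18445$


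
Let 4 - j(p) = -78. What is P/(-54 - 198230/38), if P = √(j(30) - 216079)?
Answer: -19*I*√215997/100141 ≈ -0.088179*I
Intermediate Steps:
j(p) = 82 (j(p) = 4 - 1*(-78) = 4 + 78 = 82)
P = I*√215997 (P = √(82 - 216079) = √(-215997) = I*√215997 ≈ 464.75*I)
P/(-54 - 198230/38) = (I*√215997)/(-54 - 198230/38) = (I*√215997)/(-54 - 461*215/19) = (I*√215997)/(-54 - 99115/19) = (I*√215997)/(-100141/19) = (I*√215997)*(-19/100141) = -19*I*√215997/100141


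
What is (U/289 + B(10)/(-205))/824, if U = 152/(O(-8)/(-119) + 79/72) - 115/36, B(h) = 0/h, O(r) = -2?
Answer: 45786421/81828292320 ≈ 0.00055954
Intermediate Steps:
B(h) = 0
U = 45786421/343620 (U = 152/(-2/(-119) + 79/72) - 115/36 = 152/(-2*(-1/119) + 79*(1/72)) - 115*1/36 = 152/(2/119 + 79/72) - 115/36 = 152/(9545/8568) - 115/36 = 152*(8568/9545) - 115/36 = 1302336/9545 - 115/36 = 45786421/343620 ≈ 133.25)
(U/289 + B(10)/(-205))/824 = ((45786421/343620)/289 + 0/(-205))/824 = ((45786421/343620)*(1/289) + 0*(-1/205))*(1/824) = (45786421/99306180 + 0)*(1/824) = (45786421/99306180)*(1/824) = 45786421/81828292320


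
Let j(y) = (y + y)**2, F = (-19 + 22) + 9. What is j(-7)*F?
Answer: 2352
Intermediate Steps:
F = 12 (F = 3 + 9 = 12)
j(y) = 4*y**2 (j(y) = (2*y)**2 = 4*y**2)
j(-7)*F = (4*(-7)**2)*12 = (4*49)*12 = 196*12 = 2352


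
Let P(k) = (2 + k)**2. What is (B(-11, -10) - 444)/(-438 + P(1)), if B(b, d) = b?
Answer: 35/33 ≈ 1.0606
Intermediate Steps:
(B(-11, -10) - 444)/(-438 + P(1)) = (-11 - 444)/(-438 + (2 + 1)**2) = -455/(-438 + 3**2) = -455/(-438 + 9) = -455/(-429) = -455*(-1/429) = 35/33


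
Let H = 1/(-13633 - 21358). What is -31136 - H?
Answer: -1089479775/34991 ≈ -31136.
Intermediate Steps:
H = -1/34991 (H = 1/(-34991) = -1/34991 ≈ -2.8579e-5)
-31136 - H = -31136 - 1*(-1/34991) = -31136 + 1/34991 = -1089479775/34991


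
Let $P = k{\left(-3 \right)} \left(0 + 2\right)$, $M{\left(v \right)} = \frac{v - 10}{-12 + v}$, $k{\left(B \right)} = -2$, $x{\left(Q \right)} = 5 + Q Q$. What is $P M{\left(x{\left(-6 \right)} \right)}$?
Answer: $- \frac{124}{29} \approx -4.2759$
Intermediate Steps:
$x{\left(Q \right)} = 5 + Q^{2}$
$M{\left(v \right)} = \frac{-10 + v}{-12 + v}$
$P = -4$ ($P = - 2 \left(0 + 2\right) = \left(-2\right) 2 = -4$)
$P M{\left(x{\left(-6 \right)} \right)} = - 4 \frac{-10 + \left(5 + \left(-6\right)^{2}\right)}{-12 + \left(5 + \left(-6\right)^{2}\right)} = - 4 \frac{-10 + \left(5 + 36\right)}{-12 + \left(5 + 36\right)} = - 4 \frac{-10 + 41}{-12 + 41} = - 4 \cdot \frac{1}{29} \cdot 31 = \left(-4\right) \frac{31}{29} = - \frac{124}{29}$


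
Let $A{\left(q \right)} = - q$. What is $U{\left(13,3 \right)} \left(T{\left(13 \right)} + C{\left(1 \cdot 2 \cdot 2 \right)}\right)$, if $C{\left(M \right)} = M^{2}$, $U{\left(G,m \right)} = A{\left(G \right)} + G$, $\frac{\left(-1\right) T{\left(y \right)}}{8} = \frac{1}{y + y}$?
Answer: $0$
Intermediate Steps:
$T{\left(y \right)} = - \frac{4}{y}$ ($T{\left(y \right)} = - \frac{8}{y + y} = - \frac{8}{2 y} = - 8 \frac{1}{2 y} = - \frac{4}{y}$)
$U{\left(G,m \right)} = 0$ ($U{\left(G,m \right)} = - G + G = 0$)
$U{\left(13,3 \right)} \left(T{\left(13 \right)} + C{\left(1 \cdot 2 \cdot 2 \right)}\right) = 0 \left(- \frac{4}{13} + \left(1 \cdot 2 \cdot 2\right)^{2}\right) = 0 \left(\left(-4\right) \frac{1}{13} + \left(2 \cdot 2\right)^{2}\right) = 0 \left(- \frac{4}{13} + 4^{2}\right) = 0 \left(- \frac{4}{13} + 16\right) = 0 \cdot \frac{204}{13} = 0$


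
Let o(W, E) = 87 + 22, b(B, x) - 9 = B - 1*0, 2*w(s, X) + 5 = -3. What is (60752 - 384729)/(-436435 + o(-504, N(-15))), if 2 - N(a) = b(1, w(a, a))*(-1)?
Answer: 323977/436326 ≈ 0.74251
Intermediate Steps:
w(s, X) = -4 (w(s, X) = -5/2 + (1/2)*(-3) = -5/2 - 3/2 = -4)
b(B, x) = 9 + B (b(B, x) = 9 + (B - 1*0) = 9 + (B + 0) = 9 + B)
N(a) = 12 (N(a) = 2 - (9 + 1)*(-1) = 2 - 10*(-1) = 2 - 1*(-10) = 2 + 10 = 12)
o(W, E) = 109
(60752 - 384729)/(-436435 + o(-504, N(-15))) = (60752 - 384729)/(-436435 + 109) = -323977/(-436326) = -323977*(-1/436326) = 323977/436326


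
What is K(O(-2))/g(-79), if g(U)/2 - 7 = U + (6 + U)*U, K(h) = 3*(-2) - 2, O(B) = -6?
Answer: -4/5695 ≈ -0.00070237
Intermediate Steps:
K(h) = -8 (K(h) = -6 - 2 = -8)
g(U) = 14 + 2*U + 2*U*(6 + U) (g(U) = 14 + 2*(U + (6 + U)*U) = 14 + 2*(U + U*(6 + U)) = 14 + (2*U + 2*U*(6 + U)) = 14 + 2*U + 2*U*(6 + U))
K(O(-2))/g(-79) = -8/(14 + 2*(-79)**2 + 14*(-79)) = -8/(14 + 2*6241 - 1106) = -8/(14 + 12482 - 1106) = -8/11390 = -8*1/11390 = -4/5695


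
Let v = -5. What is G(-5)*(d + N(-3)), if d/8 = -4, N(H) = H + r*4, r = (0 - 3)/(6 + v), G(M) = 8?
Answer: -376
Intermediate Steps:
r = -3 (r = (0 - 3)/(6 - 5) = -3/1 = -3*1 = -3)
N(H) = -12 + H (N(H) = H - 3*4 = H - 12 = -12 + H)
d = -32 (d = 8*(-4) = -32)
G(-5)*(d + N(-3)) = 8*(-32 + (-12 - 3)) = 8*(-32 - 15) = 8*(-47) = -376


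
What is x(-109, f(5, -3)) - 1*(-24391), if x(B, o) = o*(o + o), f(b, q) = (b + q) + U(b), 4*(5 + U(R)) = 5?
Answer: 195177/8 ≈ 24397.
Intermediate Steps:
U(R) = -15/4 (U(R) = -5 + (¼)*5 = -5 + 5/4 = -15/4)
f(b, q) = -15/4 + b + q (f(b, q) = (b + q) - 15/4 = -15/4 + b + q)
x(B, o) = 2*o² (x(B, o) = o*(2*o) = 2*o²)
x(-109, f(5, -3)) - 1*(-24391) = 2*(-15/4 + 5 - 3)² - 1*(-24391) = 2*(-7/4)² + 24391 = 2*(49/16) + 24391 = 49/8 + 24391 = 195177/8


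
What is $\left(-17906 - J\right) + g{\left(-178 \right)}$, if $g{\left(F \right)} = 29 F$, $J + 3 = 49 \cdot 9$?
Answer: $-23506$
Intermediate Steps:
$J = 438$ ($J = -3 + 49 \cdot 9 = -3 + 441 = 438$)
$\left(-17906 - J\right) + g{\left(-178 \right)} = \left(-17906 - 438\right) + 29 \left(-178\right) = \left(-17906 - 438\right) - 5162 = -18344 - 5162 = -23506$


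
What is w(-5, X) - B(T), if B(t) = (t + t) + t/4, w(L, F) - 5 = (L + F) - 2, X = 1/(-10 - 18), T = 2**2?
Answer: -309/28 ≈ -11.036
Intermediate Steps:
T = 4
X = -1/28 (X = 1/(-28) = -1/28 ≈ -0.035714)
w(L, F) = 3 + F + L (w(L, F) = 5 + ((L + F) - 2) = 5 + ((F + L) - 2) = 5 + (-2 + F + L) = 3 + F + L)
B(t) = 9*t/4 (B(t) = 2*t + t*(1/4) = 2*t + t/4 = 9*t/4)
w(-5, X) - B(T) = (3 - 1/28 - 5) - 9*4/4 = -57/28 - 1*9 = -57/28 - 9 = -309/28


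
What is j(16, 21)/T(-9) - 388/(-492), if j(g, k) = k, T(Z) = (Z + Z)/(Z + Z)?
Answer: 2680/123 ≈ 21.789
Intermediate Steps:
T(Z) = 1 (T(Z) = (2*Z)/((2*Z)) = (2*Z)*(1/(2*Z)) = 1)
j(16, 21)/T(-9) - 388/(-492) = 21/1 - 388/(-492) = 21*1 - 388*(-1/492) = 21 + 97/123 = 2680/123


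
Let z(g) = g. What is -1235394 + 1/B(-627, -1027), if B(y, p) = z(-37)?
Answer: -45709579/37 ≈ -1.2354e+6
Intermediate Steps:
B(y, p) = -37
-1235394 + 1/B(-627, -1027) = -1235394 + 1/(-37) = -1235394 - 1/37 = -45709579/37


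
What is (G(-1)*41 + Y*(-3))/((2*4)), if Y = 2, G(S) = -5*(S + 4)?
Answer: -621/8 ≈ -77.625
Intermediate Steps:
G(S) = -20 - 5*S (G(S) = -5*(4 + S) = -20 - 5*S)
(G(-1)*41 + Y*(-3))/((2*4)) = ((-20 - 5*(-1))*41 + 2*(-3))/((2*4)) = ((-20 + 5)*41 - 6)/8 = (-15*41 - 6)*(1/8) = (-615 - 6)*(1/8) = -621*1/8 = -621/8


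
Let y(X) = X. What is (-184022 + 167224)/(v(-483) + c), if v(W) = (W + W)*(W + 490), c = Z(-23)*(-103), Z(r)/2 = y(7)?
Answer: 8399/4102 ≈ 2.0475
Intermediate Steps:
Z(r) = 14 (Z(r) = 2*7 = 14)
c = -1442 (c = 14*(-103) = -1442)
v(W) = 2*W*(490 + W) (v(W) = (2*W)*(490 + W) = 2*W*(490 + W))
(-184022 + 167224)/(v(-483) + c) = (-184022 + 167224)/(2*(-483)*(490 - 483) - 1442) = -16798/(2*(-483)*7 - 1442) = -16798/(-6762 - 1442) = -16798/(-8204) = -16798*(-1/8204) = 8399/4102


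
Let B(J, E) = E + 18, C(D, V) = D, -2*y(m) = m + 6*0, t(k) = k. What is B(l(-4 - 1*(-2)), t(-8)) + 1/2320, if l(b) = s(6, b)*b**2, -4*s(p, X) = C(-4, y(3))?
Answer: 23201/2320 ≈ 10.000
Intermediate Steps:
y(m) = -m/2 (y(m) = -(m + 6*0)/2 = -(m + 0)/2 = -m/2)
s(p, X) = 1 (s(p, X) = -1/4*(-4) = 1)
l(b) = b**2 (l(b) = 1*b**2 = b**2)
B(J, E) = 18 + E
B(l(-4 - 1*(-2)), t(-8)) + 1/2320 = (18 - 8) + 1/2320 = 10 + 1/2320 = 23201/2320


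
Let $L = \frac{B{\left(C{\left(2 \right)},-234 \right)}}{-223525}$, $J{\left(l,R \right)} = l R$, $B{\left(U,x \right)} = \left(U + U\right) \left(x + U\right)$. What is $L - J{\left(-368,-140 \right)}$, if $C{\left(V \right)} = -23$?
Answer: $- \frac{11516019822}{223525} \approx -51520.0$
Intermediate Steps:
$B{\left(U,x \right)} = 2 U \left(U + x\right)$
$J{\left(l,R \right)} = R l$
$L = - \frac{11822}{223525}$ ($L = \frac{2 \left(-23\right) \left(-23 - 234\right)}{-223525} = 2 \left(-23\right) \left(-257\right) \left(- \frac{1}{223525}\right) = 11822 \left(- \frac{1}{223525}\right) = - \frac{11822}{223525} \approx -0.052889$)
$L - J{\left(-368,-140 \right)} = - \frac{11822}{223525} - \left(-140\right) \left(-368\right) = - \frac{11822}{223525} - 51520 = - \frac{11516019822}{223525}$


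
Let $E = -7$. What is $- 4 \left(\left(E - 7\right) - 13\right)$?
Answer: $108$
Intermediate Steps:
$- 4 \left(\left(E - 7\right) - 13\right) = - 4 \left(\left(-7 - 7\right) - 13\right) = - 4 \left(-14 - 13\right) = \left(-4\right) \left(-27\right) = 108$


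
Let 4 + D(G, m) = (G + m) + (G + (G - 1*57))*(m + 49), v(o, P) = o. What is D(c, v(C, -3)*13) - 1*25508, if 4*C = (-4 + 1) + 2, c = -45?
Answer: -64571/2 ≈ -32286.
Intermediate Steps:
C = -¼ (C = ((-4 + 1) + 2)/4 = (-3 + 2)/4 = (¼)*(-1) = -¼ ≈ -0.25000)
D(G, m) = -4 + G + m + (-57 + 2*G)*(49 + m) (D(G, m) = -4 + ((G + m) + (G + (G - 1*57))*(m + 49)) = -4 + ((G + m) + (G + (G - 57))*(49 + m)) = -4 + ((G + m) + (G + (-57 + G))*(49 + m)) = -4 + ((G + m) + (-57 + 2*G)*(49 + m)) = -4 + (G + m + (-57 + 2*G)*(49 + m)) = -4 + G + m + (-57 + 2*G)*(49 + m))
D(c, v(C, -3)*13) - 1*25508 = (-2797 - (-14)*13 + 99*(-45) + 2*(-45)*(-¼*13)) - 1*25508 = (-2797 - 56*(-13/4) - 4455 + 2*(-45)*(-13/4)) - 25508 = (-2797 + 182 - 4455 + 585/2) - 25508 = -13555/2 - 25508 = -64571/2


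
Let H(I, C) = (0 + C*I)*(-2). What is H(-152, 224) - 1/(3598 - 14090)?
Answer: 714463233/10492 ≈ 68096.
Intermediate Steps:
H(I, C) = -2*C*I (H(I, C) = (C*I)*(-2) = -2*C*I)
H(-152, 224) - 1/(3598 - 14090) = -2*224*(-152) - 1/(3598 - 14090) = 68096 - 1/(-10492) = 68096 - 1*(-1/10492) = 68096 + 1/10492 = 714463233/10492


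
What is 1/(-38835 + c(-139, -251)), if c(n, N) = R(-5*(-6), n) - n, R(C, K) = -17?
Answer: -1/38713 ≈ -2.5831e-5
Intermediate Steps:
c(n, N) = -17 - n
1/(-38835 + c(-139, -251)) = 1/(-38835 + (-17 - 1*(-139))) = 1/(-38835 + (-17 + 139)) = 1/(-38835 + 122) = 1/(-38713) = -1/38713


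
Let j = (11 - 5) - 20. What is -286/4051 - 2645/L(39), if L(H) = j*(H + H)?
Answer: 10402583/4423692 ≈ 2.3516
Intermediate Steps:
j = -14 (j = 6 - 20 = -14)
L(H) = -28*H (L(H) = -14*(H + H) = -28*H)
-286/4051 - 2645/L(39) = -286/4051 - 2645/((-28*39)) = -286*1/4051 - 2645/(-1092) = -286/4051 - 2645*(-1/1092) = -286/4051 + 2645/1092 = 10402583/4423692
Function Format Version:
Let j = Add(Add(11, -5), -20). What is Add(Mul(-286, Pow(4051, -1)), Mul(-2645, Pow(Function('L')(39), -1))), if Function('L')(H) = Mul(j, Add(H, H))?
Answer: Rational(10402583, 4423692) ≈ 2.3516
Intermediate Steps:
j = -14 (j = Add(6, -20) = -14)
Function('L')(H) = Mul(-28, H) (Function('L')(H) = Mul(-14, Add(H, H)) = Mul(-14, Mul(2, H)) = Mul(-28, H))
Add(Mul(-286, Pow(4051, -1)), Mul(-2645, Pow(Function('L')(39), -1))) = Add(Mul(-286, Pow(4051, -1)), Mul(-2645, Pow(Mul(-28, 39), -1))) = Add(Mul(-286, Rational(1, 4051)), Mul(-2645, Pow(-1092, -1))) = Add(Rational(-286, 4051), Mul(-2645, Rational(-1, 1092))) = Add(Rational(-286, 4051), Rational(2645, 1092)) = Rational(10402583, 4423692)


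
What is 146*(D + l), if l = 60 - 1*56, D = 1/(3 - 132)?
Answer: 75190/129 ≈ 582.87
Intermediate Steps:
D = -1/129 (D = 1/(-129) = -1/129 ≈ -0.0077519)
l = 4 (l = 60 - 56 = 4)
146*(D + l) = 146*(-1/129 + 4) = 146*(515/129) = 75190/129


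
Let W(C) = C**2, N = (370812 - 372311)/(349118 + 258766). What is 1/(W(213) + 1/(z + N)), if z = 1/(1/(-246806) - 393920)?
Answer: 145885536880483/6559581334192929663 ≈ 2.2240e-5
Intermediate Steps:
z = -246806/97221819521 (z = 1/(-1/246806 - 393920) = 1/(-97221819521/246806) = -246806/97221819521 ≈ -2.5386e-6)
N = -1499/607884 ≈ -0.0024659
1/(W(213) + 1/(z + N)) = 1/(213**2 + 1/(-246806/97221819521 - 1499/607884)) = 1/(45369 + 1/(-145885536880483/59099588537703564)) = 1/(45369 - 59099588537703564/145885536880483) = 1/(6559581334192929663/145885536880483) = 145885536880483/6559581334192929663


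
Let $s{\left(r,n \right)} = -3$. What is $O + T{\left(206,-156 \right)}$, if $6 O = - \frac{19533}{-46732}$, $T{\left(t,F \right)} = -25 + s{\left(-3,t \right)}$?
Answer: $- \frac{2610481}{93464} \approx -27.93$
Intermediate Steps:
$T{\left(t,F \right)} = -28$ ($T{\left(t,F \right)} = -25 - 3 = -28$)
$O = \frac{6511}{93464}$ ($O = \frac{\left(-19533\right) \frac{1}{-46732}}{6} = \frac{\left(-19533\right) \left(- \frac{1}{46732}\right)}{6} = \frac{1}{6} \cdot \frac{19533}{46732} = \frac{6511}{93464} \approx 0.069663$)
$O + T{\left(206,-156 \right)} = \frac{6511}{93464} - 28 = - \frac{2610481}{93464}$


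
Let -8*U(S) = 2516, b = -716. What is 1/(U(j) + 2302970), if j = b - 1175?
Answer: 2/4605311 ≈ 4.3428e-7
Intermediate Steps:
j = -1891 (j = -716 - 1175 = -1891)
U(S) = -629/2 (U(S) = -1/8*2516 = -629/2)
1/(U(j) + 2302970) = 1/(-629/2 + 2302970) = 1/(4605311/2) = 2/4605311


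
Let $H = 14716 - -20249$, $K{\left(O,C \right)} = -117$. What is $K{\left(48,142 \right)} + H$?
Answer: $34848$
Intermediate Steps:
$H = 34965$ ($H = 14716 + 20249 = 34965$)
$K{\left(48,142 \right)} + H = -117 + 34965 = 34848$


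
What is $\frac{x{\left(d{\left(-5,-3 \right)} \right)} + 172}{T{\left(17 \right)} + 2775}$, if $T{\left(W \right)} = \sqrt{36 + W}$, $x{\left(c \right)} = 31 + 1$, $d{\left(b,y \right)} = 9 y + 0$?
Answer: $\frac{141525}{1925143} - \frac{51 \sqrt{53}}{1925143} \approx 0.073321$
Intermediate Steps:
$d{\left(b,y \right)} = 9 y$
$x{\left(c \right)} = 32$
$\frac{x{\left(d{\left(-5,-3 \right)} \right)} + 172}{T{\left(17 \right)} + 2775} = \frac{32 + 172}{\sqrt{36 + 17} + 2775} = \frac{204}{\sqrt{53} + 2775} = \frac{204}{2775 + \sqrt{53}}$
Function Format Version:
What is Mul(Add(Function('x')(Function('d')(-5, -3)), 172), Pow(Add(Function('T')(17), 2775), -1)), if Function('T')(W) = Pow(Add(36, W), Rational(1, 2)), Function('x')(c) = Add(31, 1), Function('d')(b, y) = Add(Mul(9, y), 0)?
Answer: Add(Rational(141525, 1925143), Mul(Rational(-51, 1925143), Pow(53, Rational(1, 2)))) ≈ 0.073321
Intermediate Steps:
Function('d')(b, y) = Mul(9, y)
Function('x')(c) = 32
Mul(Add(Function('x')(Function('d')(-5, -3)), 172), Pow(Add(Function('T')(17), 2775), -1)) = Mul(Add(32, 172), Pow(Add(Pow(Add(36, 17), Rational(1, 2)), 2775), -1)) = Mul(204, Pow(Add(Pow(53, Rational(1, 2)), 2775), -1)) = Mul(204, Pow(Add(2775, Pow(53, Rational(1, 2))), -1))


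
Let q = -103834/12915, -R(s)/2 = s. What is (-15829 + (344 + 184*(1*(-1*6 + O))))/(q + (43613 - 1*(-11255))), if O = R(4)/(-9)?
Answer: -212134615/708516386 ≈ -0.29941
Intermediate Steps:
R(s) = -2*s
O = 8/9 (O = -2*4/(-9) = -8*(-1/9) = 8/9 ≈ 0.88889)
q = -103834/12915 (q = -103834*1/12915 = -103834/12915 ≈ -8.0398)
(-15829 + (344 + 184*(1*(-1*6 + O))))/(q + (43613 - 1*(-11255))) = (-15829 + (344 + 184*(1*(-1*6 + 8/9))))/(-103834/12915 + (43613 - 1*(-11255))) = (-15829 + (344 + 184*(1*(-6 + 8/9))))/(-103834/12915 + (43613 + 11255)) = (-15829 + (344 + 184*(1*(-46/9))))/(-103834/12915 + 54868) = (-15829 + (344 + 184*(-46/9)))/(708516386/12915) = (-15829 + (344 - 8464/9))*(12915/708516386) = (-15829 - 5368/9)*(12915/708516386) = -147829/9*12915/708516386 = -212134615/708516386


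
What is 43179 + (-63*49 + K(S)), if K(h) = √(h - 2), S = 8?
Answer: 40092 + √6 ≈ 40094.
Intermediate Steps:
K(h) = √(-2 + h)
43179 + (-63*49 + K(S)) = 43179 + (-63*49 + √(-2 + 8)) = 43179 + (-3087 + √6) = 40092 + √6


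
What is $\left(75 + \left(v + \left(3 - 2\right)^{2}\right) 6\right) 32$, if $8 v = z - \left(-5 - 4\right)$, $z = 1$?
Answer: $2832$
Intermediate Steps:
$v = \frac{5}{4}$ ($v = \frac{1 - \left(-5 - 4\right)}{8} = \frac{1 - -9}{8} = \frac{1 + 9}{8} = \frac{1}{8} \cdot 10 = \frac{5}{4} \approx 1.25$)
$\left(75 + \left(v + \left(3 - 2\right)^{2}\right) 6\right) 32 = \left(75 + \left(\frac{5}{4} + \left(3 - 2\right)^{2}\right) 6\right) 32 = \left(75 + \left(\frac{5}{4} + 1^{2}\right) 6\right) 32 = \left(75 + \left(\frac{5}{4} + 1\right) 6\right) 32 = \left(75 + \frac{9}{4} \cdot 6\right) 32 = \left(75 + \frac{27}{2}\right) 32 = \frac{177}{2} \cdot 32 = 2832$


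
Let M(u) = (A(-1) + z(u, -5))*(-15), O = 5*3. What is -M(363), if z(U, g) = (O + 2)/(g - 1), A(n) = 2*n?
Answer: -145/2 ≈ -72.500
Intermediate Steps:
O = 15
z(U, g) = 17/(-1 + g) (z(U, g) = (15 + 2)/(g - 1) = 17/(-1 + g))
M(u) = 145/2 (M(u) = (2*(-1) + 17/(-1 - 5))*(-15) = (-2 + 17/(-6))*(-15) = (-2 + 17*(-1/6))*(-15) = (-2 - 17/6)*(-15) = -29/6*(-15) = 145/2)
-M(363) = -1*145/2 = -145/2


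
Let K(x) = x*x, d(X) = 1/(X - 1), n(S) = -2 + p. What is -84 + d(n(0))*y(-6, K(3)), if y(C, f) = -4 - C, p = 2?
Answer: -86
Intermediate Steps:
n(S) = 0 (n(S) = -2 + 2 = 0)
d(X) = 1/(-1 + X)
K(x) = x²
-84 + d(n(0))*y(-6, K(3)) = -84 + (-4 - 1*(-6))/(-1 + 0) = -84 + (-4 + 6)/(-1) = -84 - 1*2 = -84 - 2 = -86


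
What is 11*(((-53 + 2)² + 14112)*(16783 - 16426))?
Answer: 65631951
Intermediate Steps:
11*(((-53 + 2)² + 14112)*(16783 - 16426)) = 11*(((-51)² + 14112)*357) = 11*((2601 + 14112)*357) = 11*(16713*357) = 11*5966541 = 65631951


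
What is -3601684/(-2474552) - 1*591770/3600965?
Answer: 575258619401/445538757134 ≈ 1.2912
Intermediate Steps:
-3601684/(-2474552) - 1*591770/3600965 = -3601684*(-1/2474552) - 591770*1/3600965 = 900421/618638 - 118354/720193 = 575258619401/445538757134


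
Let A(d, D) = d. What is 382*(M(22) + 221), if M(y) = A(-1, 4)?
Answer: 84040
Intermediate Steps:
M(y) = -1
382*(M(22) + 221) = 382*(-1 + 221) = 382*220 = 84040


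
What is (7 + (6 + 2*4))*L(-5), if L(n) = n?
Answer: -105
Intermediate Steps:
(7 + (6 + 2*4))*L(-5) = (7 + (6 + 2*4))*(-5) = (7 + (6 + 8))*(-5) = (7 + 14)*(-5) = 21*(-5) = -105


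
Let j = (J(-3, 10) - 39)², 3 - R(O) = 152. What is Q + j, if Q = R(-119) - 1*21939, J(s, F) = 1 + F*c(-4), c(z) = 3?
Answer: -22024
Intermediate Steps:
R(O) = -149 (R(O) = 3 - 1*152 = 3 - 152 = -149)
J(s, F) = 1 + 3*F (J(s, F) = 1 + F*3 = 1 + 3*F)
j = 64 (j = ((1 + 3*10) - 39)² = ((1 + 30) - 39)² = (31 - 39)² = (-8)² = 64)
Q = -22088 (Q = -149 - 1*21939 = -149 - 21939 = -22088)
Q + j = -22088 + 64 = -22024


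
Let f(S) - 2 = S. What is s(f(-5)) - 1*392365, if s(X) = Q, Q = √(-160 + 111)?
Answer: -392365 + 7*I ≈ -3.9237e+5 + 7.0*I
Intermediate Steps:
f(S) = 2 + S
Q = 7*I (Q = √(-49) = 7*I ≈ 7.0*I)
s(X) = 7*I
s(f(-5)) - 1*392365 = 7*I - 1*392365 = 7*I - 392365 = -392365 + 7*I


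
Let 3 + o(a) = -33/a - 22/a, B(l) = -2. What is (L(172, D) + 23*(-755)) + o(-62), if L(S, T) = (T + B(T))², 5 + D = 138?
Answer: -12779/62 ≈ -206.11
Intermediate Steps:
D = 133 (D = -5 + 138 = 133)
o(a) = -3 - 55/a (o(a) = -3 + (-33/a - 22/a) = -3 - 55/a)
L(S, T) = (-2 + T)² (L(S, T) = (T - 2)² = (-2 + T)²)
(L(172, D) + 23*(-755)) + o(-62) = ((-2 + 133)² + 23*(-755)) + (-3 - 55/(-62)) = (131² - 17365) + (-3 - 55*(-1/62)) = (17161 - 17365) + (-3 + 55/62) = -204 - 131/62 = -12779/62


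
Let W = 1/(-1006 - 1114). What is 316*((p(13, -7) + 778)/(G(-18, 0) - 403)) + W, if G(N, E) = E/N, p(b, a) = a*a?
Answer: -554024243/854360 ≈ -648.47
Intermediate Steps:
p(b, a) = a²
W = -1/2120 (W = 1/(-2120) = -1/2120 ≈ -0.00047170)
316*((p(13, -7) + 778)/(G(-18, 0) - 403)) + W = 316*(((-7)² + 778)/(0/(-18) - 403)) - 1/2120 = 316*((49 + 778)/(0*(-1/18) - 403)) - 1/2120 = 316*(827/(0 - 403)) - 1/2120 = 316*(827/(-403)) - 1/2120 = 316*(827*(-1/403)) - 1/2120 = 316*(-827/403) - 1/2120 = -261332/403 - 1/2120 = -554024243/854360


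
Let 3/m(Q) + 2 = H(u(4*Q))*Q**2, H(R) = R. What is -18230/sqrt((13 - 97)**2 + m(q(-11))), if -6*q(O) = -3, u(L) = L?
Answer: -9115*sqrt(7054)/3527 ≈ -217.05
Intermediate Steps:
q(O) = 1/2 (q(O) = -1/6*(-3) = 1/2)
m(Q) = 3/(-2 + 4*Q**3) (m(Q) = 3/(-2 + (4*Q)*Q**2) = 3/(-2 + 4*Q**3))
-18230/sqrt((13 - 97)**2 + m(q(-11))) = -18230/sqrt((13 - 97)**2 + 3/(2*(-1 + 2*(1/2)**3))) = -18230/sqrt((-84)**2 + 3/(2*(-1 + 2*(1/8)))) = -18230/sqrt(7056 + 3/(2*(-1 + 1/4))) = -18230/sqrt(7056 + 3/(2*(-3/4))) = -18230/sqrt(7056 + (3/2)*(-4/3)) = -18230/sqrt(7056 - 2) = -18230*sqrt(7054)/7054 = -9115*sqrt(7054)/3527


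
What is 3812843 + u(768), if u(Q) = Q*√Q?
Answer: 3812843 + 12288*√3 ≈ 3.8341e+6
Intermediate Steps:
u(Q) = Q^(3/2)
3812843 + u(768) = 3812843 + 768^(3/2) = 3812843 + 12288*√3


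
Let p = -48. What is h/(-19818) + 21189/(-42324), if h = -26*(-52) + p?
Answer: -79185683/139796172 ≈ -0.56644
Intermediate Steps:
h = 1304 (h = -26*(-52) - 48 = 1352 - 48 = 1304)
h/(-19818) + 21189/(-42324) = 1304/(-19818) + 21189/(-42324) = 1304*(-1/19818) + 21189*(-1/42324) = -652/9909 - 7063/14108 = -79185683/139796172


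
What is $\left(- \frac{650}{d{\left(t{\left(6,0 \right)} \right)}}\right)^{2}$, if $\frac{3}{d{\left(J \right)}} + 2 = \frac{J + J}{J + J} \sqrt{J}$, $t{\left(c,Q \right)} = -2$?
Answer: $\frac{845000}{9} - \frac{1690000 i \sqrt{2}}{9} \approx 93889.0 - 2.6556 \cdot 10^{5} i$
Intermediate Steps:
$d{\left(J \right)} = \frac{3}{-2 + \sqrt{J}}$ ($d{\left(J \right)} = \frac{3}{-2 + \frac{J + J}{J + J} \sqrt{J}} = \frac{3}{-2 + \frac{2 J}{2 J} \sqrt{J}} = \frac{3}{-2 + 2 J \frac{1}{2 J} \sqrt{J}} = \frac{3}{-2 + 1 \sqrt{J}} = \frac{3}{-2 + \sqrt{J}}$)
$\left(- \frac{650}{d{\left(t{\left(6,0 \right)} \right)}}\right)^{2} = \left(- \frac{650}{3 \left(-2\right) \frac{1}{\left(-2\right)^{\frac{3}{2}} - -4}}\right)^{2} = \left(- \frac{650}{3 \left(-2\right) \frac{1}{- 2 i \sqrt{2} + 4}}\right)^{2} = \left(- \frac{650}{3 \left(-2\right) \frac{1}{4 - 2 i \sqrt{2}}}\right)^{2} = \left(- \frac{650}{\left(-6\right) \frac{1}{4 - 2 i \sqrt{2}}}\right)^{2} = \left(- 650 \left(- \frac{2}{3} + \frac{i \sqrt{2}}{3}\right)\right)^{2} = \left(\frac{1300}{3} - \frac{650 i \sqrt{2}}{3}\right)^{2}$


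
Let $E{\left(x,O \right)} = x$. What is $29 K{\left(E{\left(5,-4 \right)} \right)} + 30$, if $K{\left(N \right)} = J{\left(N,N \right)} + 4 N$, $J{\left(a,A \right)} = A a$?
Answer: $1335$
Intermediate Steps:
$K{\left(N \right)} = N^{2} + 4 N$ ($K{\left(N \right)} = N N + 4 N = N^{2} + 4 N$)
$29 K{\left(E{\left(5,-4 \right)} \right)} + 30 = 29 \cdot 5 \left(4 + 5\right) + 30 = 29 \cdot 5 \cdot 9 + 30 = 29 \cdot 45 + 30 = 1305 + 30 = 1335$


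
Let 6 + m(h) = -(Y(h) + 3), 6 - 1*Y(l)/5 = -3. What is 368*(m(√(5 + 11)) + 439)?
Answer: 141680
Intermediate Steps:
Y(l) = 45 (Y(l) = 30 - 5*(-3) = 30 + 15 = 45)
m(h) = -54 (m(h) = -6 - (45 + 3) = -6 - 1*48 = -6 - 48 = -54)
368*(m(√(5 + 11)) + 439) = 368*(-54 + 439) = 368*385 = 141680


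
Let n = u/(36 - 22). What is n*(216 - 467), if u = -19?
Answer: 4769/14 ≈ 340.64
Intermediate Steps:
n = -19/14 (n = -19/(36 - 22) = -19/14 ≈ -1.3571)
n*(216 - 467) = -19*(216 - 467)/14 = -19/14*(-251) = 4769/14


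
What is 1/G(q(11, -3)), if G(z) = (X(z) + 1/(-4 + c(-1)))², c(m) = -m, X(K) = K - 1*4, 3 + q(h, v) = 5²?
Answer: 9/2809 ≈ 0.0032040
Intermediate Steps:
q(h, v) = 22 (q(h, v) = -3 + 5² = -3 + 25 = 22)
X(K) = -4 + K (X(K) = K - 4 = -4 + K)
G(z) = (-13/3 + z)² (G(z) = ((-4 + z) + 1/(-4 - 1*(-1)))² = ((-4 + z) + 1/(-4 + 1))² = ((-4 + z) + 1/(-3))² = ((-4 + z) - ⅓)² = (-13/3 + z)²)
1/G(q(11, -3)) = 1/((-13 + 3*22)²/9) = 1/((-13 + 66)²/9) = 1/((⅑)*53²) = 1/((⅑)*2809) = 1/(2809/9) = 9/2809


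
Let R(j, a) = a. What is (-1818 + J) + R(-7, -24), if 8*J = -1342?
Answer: -8039/4 ≈ -2009.8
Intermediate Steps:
J = -671/4 (J = (⅛)*(-1342) = -671/4 ≈ -167.75)
(-1818 + J) + R(-7, -24) = (-1818 - 671/4) - 24 = -7943/4 - 24 = -8039/4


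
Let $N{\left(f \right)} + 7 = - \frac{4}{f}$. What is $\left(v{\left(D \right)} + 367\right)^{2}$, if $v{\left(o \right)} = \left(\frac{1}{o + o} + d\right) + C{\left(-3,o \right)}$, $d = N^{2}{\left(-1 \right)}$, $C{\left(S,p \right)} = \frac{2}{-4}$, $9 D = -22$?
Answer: $\frac{272679169}{1936} \approx 1.4085 \cdot 10^{5}$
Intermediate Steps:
$D = - \frac{22}{9}$ ($D = \frac{1}{9} \left(-22\right) = - \frac{22}{9} \approx -2.4444$)
$N{\left(f \right)} = -7 - \frac{4}{f}$
$C{\left(S,p \right)} = - \frac{1}{2}$ ($C{\left(S,p \right)} = 2 \left(- \frac{1}{4}\right) = - \frac{1}{2}$)
$d = 9$ ($d = \left(-7 - \frac{4}{-1}\right)^{2} = \left(-7 - -4\right)^{2} = \left(-7 + 4\right)^{2} = \left(-3\right)^{2} = 9$)
$v{\left(o \right)} = \frac{17}{2} + \frac{1}{2 o}$ ($v{\left(o \right)} = \left(\frac{1}{o + o} + 9\right) - \frac{1}{2} = \left(\frac{1}{2 o} + 9\right) - \frac{1}{2} = \left(9 + \frac{1}{2 o}\right) - \frac{1}{2} = \frac{17}{2} + \frac{1}{2 o}$)
$\left(v{\left(D \right)} + 367\right)^{2} = \left(\frac{1 + 17 \left(- \frac{22}{9}\right)}{2 \left(- \frac{22}{9}\right)} + 367\right)^{2} = \left(\frac{1}{2} \left(- \frac{9}{22}\right) \left(1 - \frac{374}{9}\right) + 367\right)^{2} = \left(\frac{1}{2} \left(- \frac{9}{22}\right) \left(- \frac{365}{9}\right) + 367\right)^{2} = \left(\frac{365}{44} + 367\right)^{2} = \left(\frac{16513}{44}\right)^{2} = \frac{272679169}{1936}$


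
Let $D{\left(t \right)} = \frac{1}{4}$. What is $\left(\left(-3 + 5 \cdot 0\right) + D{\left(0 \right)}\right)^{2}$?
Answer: $\frac{121}{16} \approx 7.5625$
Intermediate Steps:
$D{\left(t \right)} = \frac{1}{4}$
$\left(\left(-3 + 5 \cdot 0\right) + D{\left(0 \right)}\right)^{2} = \left(\left(-3 + 5 \cdot 0\right) + \frac{1}{4}\right)^{2} = \left(\left(-3 + 0\right) + \frac{1}{4}\right)^{2} = \left(-3 + \frac{1}{4}\right)^{2} = \left(- \frac{11}{4}\right)^{2} = \frac{121}{16}$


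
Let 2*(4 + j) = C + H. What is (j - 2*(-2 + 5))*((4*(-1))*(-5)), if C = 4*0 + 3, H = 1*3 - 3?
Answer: -170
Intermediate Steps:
H = 0 (H = 3 - 3 = 0)
C = 3 (C = 0 + 3 = 3)
j = -5/2 (j = -4 + (3 + 0)/2 = -4 + (1/2)*3 = -4 + 3/2 = -5/2 ≈ -2.5000)
(j - 2*(-2 + 5))*((4*(-1))*(-5)) = (-5/2 - 2*(-2 + 5))*((4*(-1))*(-5)) = (-5/2 - 2*3)*(-4*(-5)) = (-5/2 - 6)*20 = -17/2*20 = -170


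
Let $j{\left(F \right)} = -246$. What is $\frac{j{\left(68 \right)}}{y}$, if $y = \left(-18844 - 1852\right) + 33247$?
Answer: $- \frac{246}{12551} \approx -0.0196$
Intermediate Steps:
$y = 12551$ ($y = -20696 + 33247 = 12551$)
$\frac{j{\left(68 \right)}}{y} = - \frac{246}{12551}$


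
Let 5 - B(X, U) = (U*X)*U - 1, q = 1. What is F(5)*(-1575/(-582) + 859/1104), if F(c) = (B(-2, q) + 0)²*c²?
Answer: 37312300/6693 ≈ 5574.8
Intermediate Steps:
B(X, U) = 6 - X*U² (B(X, U) = 5 - ((U*X)*U - 1) = 5 - (X*U² - 1) = 5 - (-1 + X*U²) = 5 + (1 - X*U²) = 6 - X*U²)
F(c) = 64*c² (F(c) = ((6 - 1*(-2)*1²) + 0)²*c² = ((6 - 1*(-2)*1) + 0)²*c² = ((6 + 2) + 0)²*c² = (8 + 0)²*c² = 8²*c² = 64*c²)
F(5)*(-1575/(-582) + 859/1104) = (64*5²)*(-1575/(-582) + 859/1104) = (64*25)*(-1575*(-1/582) + 859*(1/1104)) = 1600*(525/194 + 859/1104) = 1600*(373123/107088) = 37312300/6693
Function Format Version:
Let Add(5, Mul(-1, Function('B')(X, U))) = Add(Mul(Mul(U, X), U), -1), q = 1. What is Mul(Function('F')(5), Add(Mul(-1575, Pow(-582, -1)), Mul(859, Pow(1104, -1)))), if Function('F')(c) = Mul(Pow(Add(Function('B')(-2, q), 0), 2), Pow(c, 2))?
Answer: Rational(37312300, 6693) ≈ 5574.8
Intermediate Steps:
Function('B')(X, U) = Add(6, Mul(-1, X, Pow(U, 2))) (Function('B')(X, U) = Add(5, Mul(-1, Add(Mul(Mul(U, X), U), -1))) = Add(5, Mul(-1, Add(Mul(X, Pow(U, 2)), -1))) = Add(5, Mul(-1, Add(-1, Mul(X, Pow(U, 2))))) = Add(5, Add(1, Mul(-1, X, Pow(U, 2)))) = Add(6, Mul(-1, X, Pow(U, 2))))
Function('F')(c) = Mul(64, Pow(c, 2)) (Function('F')(c) = Mul(Pow(Add(Add(6, Mul(-1, -2, Pow(1, 2))), 0), 2), Pow(c, 2)) = Mul(Pow(Add(Add(6, Mul(-1, -2, 1)), 0), 2), Pow(c, 2)) = Mul(Pow(Add(Add(6, 2), 0), 2), Pow(c, 2)) = Mul(Pow(Add(8, 0), 2), Pow(c, 2)) = Mul(Pow(8, 2), Pow(c, 2)) = Mul(64, Pow(c, 2)))
Mul(Function('F')(5), Add(Mul(-1575, Pow(-582, -1)), Mul(859, Pow(1104, -1)))) = Mul(Mul(64, Pow(5, 2)), Add(Mul(-1575, Pow(-582, -1)), Mul(859, Pow(1104, -1)))) = Mul(Mul(64, 25), Add(Mul(-1575, Rational(-1, 582)), Mul(859, Rational(1, 1104)))) = Mul(1600, Add(Rational(525, 194), Rational(859, 1104))) = Mul(1600, Rational(373123, 107088)) = Rational(37312300, 6693)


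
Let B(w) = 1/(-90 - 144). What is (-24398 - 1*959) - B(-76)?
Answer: -5933537/234 ≈ -25357.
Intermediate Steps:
B(w) = -1/234 (B(w) = 1/(-234) = -1/234)
(-24398 - 1*959) - B(-76) = (-24398 - 1*959) - 1*(-1/234) = (-24398 - 959) + 1/234 = -25357 + 1/234 = -5933537/234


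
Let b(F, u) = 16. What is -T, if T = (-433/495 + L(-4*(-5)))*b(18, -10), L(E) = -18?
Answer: 149488/495 ≈ 302.00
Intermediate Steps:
T = -149488/495 (T = (-433/495 - 18)*16 = -9343/495*16 = -149488/495 ≈ -302.00)
-T = -1*(-149488/495) = 149488/495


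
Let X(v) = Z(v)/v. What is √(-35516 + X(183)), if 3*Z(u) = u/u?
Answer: I*√1189395263/183 ≈ 188.46*I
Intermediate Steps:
Z(u) = ⅓ (Z(u) = (u/u)/3 = (⅓)*1 = ⅓)
X(v) = 1/(3*v)
√(-35516 + X(183)) = √(-35516 + (⅓)/183) = √(-35516 + (⅓)*(1/183)) = √(-35516 + 1/549) = √(-19498283/549) = I*√1189395263/183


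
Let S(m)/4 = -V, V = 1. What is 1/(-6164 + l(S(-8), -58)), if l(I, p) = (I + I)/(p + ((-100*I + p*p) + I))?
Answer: -1851/11409568 ≈ -0.00016223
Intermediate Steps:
S(m) = -4 (S(m) = 4*(-1*1) = 4*(-1) = -4)
l(I, p) = 2*I/(p + p**2 - 99*I) (l(I, p) = (2*I)/(p + ((-100*I + p**2) + I)) = (2*I)/(p + ((p**2 - 100*I) + I)) = (2*I)/(p + (p**2 - 99*I)) = (2*I)/(p + p**2 - 99*I) = 2*I/(p + p**2 - 99*I))
1/(-6164 + l(S(-8), -58)) = 1/(-6164 + 2*(-4)/(-58 + (-58)**2 - 99*(-4))) = 1/(-6164 + 2*(-4)/(-58 + 3364 + 396)) = 1/(-6164 + 2*(-4)/3702) = 1/(-6164 + 2*(-4)*(1/3702)) = 1/(-6164 - 4/1851) = 1/(-11409568/1851) = -1851/11409568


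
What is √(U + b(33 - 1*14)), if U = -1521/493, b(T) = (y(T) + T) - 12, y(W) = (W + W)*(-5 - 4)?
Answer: 2*I*√20542817/493 ≈ 18.387*I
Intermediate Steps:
y(W) = -18*W (y(W) = (2*W)*(-9) = -18*W)
b(T) = -12 - 17*T (b(T) = (-18*T + T) - 12 = -17*T - 12 = -12 - 17*T)
U = -1521/493 (U = -1521*1/493 = -1521/493 ≈ -3.0852)
√(U + b(33 - 1*14)) = √(-1521/493 + (-12 - 17*(33 - 1*14))) = √(-1521/493 + (-12 - 17*(33 - 14))) = √(-1521/493 + (-12 - 17*19)) = √(-1521/493 + (-12 - 323)) = √(-1521/493 - 335) = √(-166676/493) = 2*I*√20542817/493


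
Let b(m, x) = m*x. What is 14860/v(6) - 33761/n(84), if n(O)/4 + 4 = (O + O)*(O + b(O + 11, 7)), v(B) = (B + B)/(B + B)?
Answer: 7479182559/503312 ≈ 14860.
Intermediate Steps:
v(B) = 1 (v(B) = (2*B)/((2*B)) = (2*B)*(1/(2*B)) = 1)
n(O) = -16 + 8*O*(77 + 8*O) (n(O) = -16 + 4*((O + O)*(O + (O + 11)*7)) = -16 + 4*((2*O)*(O + (11 + O)*7)) = -16 + 4*((2*O)*(O + (77 + 7*O))) = -16 + 4*((2*O)*(77 + 8*O)) = -16 + 4*(2*O*(77 + 8*O)) = -16 + 8*O*(77 + 8*O))
14860/v(6) - 33761/n(84) = 14860/1 - 33761/(-16 + 64*84² + 616*84) = 14860*1 - 33761/(-16 + 64*7056 + 51744) = 14860 - 33761/(-16 + 451584 + 51744) = 14860 - 33761/503312 = 7479182559/503312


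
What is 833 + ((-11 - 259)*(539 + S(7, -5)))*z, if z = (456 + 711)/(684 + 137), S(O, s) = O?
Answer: -171355247/821 ≈ -2.0872e+5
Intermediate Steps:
z = 1167/821 ≈ 1.4214
833 + ((-11 - 259)*(539 + S(7, -5)))*z = 833 + ((-11 - 259)*(539 + 7))*(1167/821) = 833 - 270*546*(1167/821) = 833 - 147420*1167/821 = 833 - 172039140/821 = -171355247/821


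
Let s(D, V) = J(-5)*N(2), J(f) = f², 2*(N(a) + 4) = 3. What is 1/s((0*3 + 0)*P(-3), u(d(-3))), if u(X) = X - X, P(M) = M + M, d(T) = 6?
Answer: -2/125 ≈ -0.016000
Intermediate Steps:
N(a) = -5/2 (N(a) = -4 + (½)*3 = -4 + 3/2 = -5/2)
P(M) = 2*M
u(X) = 0
s(D, V) = -125/2 (s(D, V) = (-5)²*(-5/2) = 25*(-5/2) = -125/2)
1/s((0*3 + 0)*P(-3), u(d(-3))) = 1/(-125/2) = -2/125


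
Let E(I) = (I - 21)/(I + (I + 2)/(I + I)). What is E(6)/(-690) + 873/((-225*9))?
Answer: -17713/41400 ≈ -0.42785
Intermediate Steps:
E(I) = (-21 + I)/(I + (2 + I)/(2*I)) (E(I) = (-21 + I)/(I + (2 + I)/((2*I))) = (-21 + I)/(I + (2 + I)*(1/(2*I))) = (-21 + I)/(I + (2 + I)/(2*I)))
E(6)/(-690) + 873/((-225*9)) = (2*6*(-21 + 6)/(2 + 6 + 2*6**2))/(-690) + 873/((-225*9)) = (2*6*(-15)/(2 + 6 + 2*36))*(-1/690) + 873/(-2025) = (2*6*(-15)/(2 + 6 + 72))*(-1/690) + 873*(-1/2025) = (2*6*(-15)/80)*(-1/690) - 97/225 = (2*6*(1/80)*(-15))*(-1/690) - 97/225 = -9/4*(-1/690) - 97/225 = 3/920 - 97/225 = -17713/41400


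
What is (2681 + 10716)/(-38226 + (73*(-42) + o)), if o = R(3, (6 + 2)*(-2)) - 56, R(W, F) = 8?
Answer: -13397/41340 ≈ -0.32407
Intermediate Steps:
o = -48 (o = 8 - 56 = -48)
(2681 + 10716)/(-38226 + (73*(-42) + o)) = (2681 + 10716)/(-38226 + (73*(-42) - 48)) = 13397/(-38226 + (-3066 - 48)) = 13397/(-38226 - 3114) = 13397/(-41340) = 13397*(-1/41340) = -13397/41340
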